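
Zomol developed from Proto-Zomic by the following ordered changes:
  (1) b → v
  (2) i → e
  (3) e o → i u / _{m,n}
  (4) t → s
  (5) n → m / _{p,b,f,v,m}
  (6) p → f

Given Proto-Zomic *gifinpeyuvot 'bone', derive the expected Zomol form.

Zomol: start from *gifinpeyuvot.
  rule 1: no change — gifinpeyuvot
  rule 2 (vowel merger): gifinpeyuvot → gefenpeyuvot
  rule 3 (pre-nasal raising): gefenpeyuvot → gefinpeyuvot
  rule 4 (unconditioned shift): gefinpeyuvot → gefinpeyuvos
  rule 5 (nasal place assimilation): gefinpeyuvos → gefimpeyuvos
  rule 6 (unconditioned shift): gefimpeyuvos → gefimfeyuvos
  ⇒ Zomol gefimfeyuvos

gefimfeyuvos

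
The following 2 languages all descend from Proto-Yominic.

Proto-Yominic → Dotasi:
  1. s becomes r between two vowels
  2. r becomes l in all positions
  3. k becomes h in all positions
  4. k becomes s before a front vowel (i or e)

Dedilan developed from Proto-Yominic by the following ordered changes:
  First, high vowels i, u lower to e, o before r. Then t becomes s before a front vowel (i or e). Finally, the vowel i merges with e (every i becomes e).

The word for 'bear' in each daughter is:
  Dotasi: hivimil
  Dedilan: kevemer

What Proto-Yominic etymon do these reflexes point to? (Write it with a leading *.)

Position 1: Dotasi has h, Dedilan has k. Dedilan preserves k here (none of its changes turn any other segment into k), so the proto-segment is *k.
Position 6: Dotasi has i, Dedilan has e. Dotasi preserves i here (none of its changes turn any other segment into i), so the proto-segment is *i.
This points to *kivimir. Verify forward in each daughter:
Dotasi: *kivimir > kivimil > hivimil  (by unconditioned shift, unconditioned shift)
Dedilan: start from *kivimir.
  rule 1 (pre-rhotic lowering): kivimir → kivimer
  rule 2: no change — kivimer
  rule 3 (vowel merger): kivimer → kevemer
  ⇒ Dedilan kevemer
No other proto-form is consistent with every reflex, so the reconstruction is *kivimir.

*kivimir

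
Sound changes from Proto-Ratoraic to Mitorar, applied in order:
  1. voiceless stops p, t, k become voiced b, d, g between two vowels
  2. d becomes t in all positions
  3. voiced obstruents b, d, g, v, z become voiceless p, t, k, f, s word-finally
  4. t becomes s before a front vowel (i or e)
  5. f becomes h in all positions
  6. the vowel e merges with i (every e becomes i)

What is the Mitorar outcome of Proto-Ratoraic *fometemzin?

Mitorar: *fometemzin
  fometemzin → fomedemzin   [intervocalic voicing]
  fomedemzin → fometemzin   [unconditioned shift]
  fometemzin (rule 3 does not apply)
  fometemzin → fomesemzin   [palatalisation]
  fomesemzin → homesemzin   [unconditioned shift]
  homesemzin → homisimzin   [vowel merger]
  giving Mitorar homisimzin.

homisimzin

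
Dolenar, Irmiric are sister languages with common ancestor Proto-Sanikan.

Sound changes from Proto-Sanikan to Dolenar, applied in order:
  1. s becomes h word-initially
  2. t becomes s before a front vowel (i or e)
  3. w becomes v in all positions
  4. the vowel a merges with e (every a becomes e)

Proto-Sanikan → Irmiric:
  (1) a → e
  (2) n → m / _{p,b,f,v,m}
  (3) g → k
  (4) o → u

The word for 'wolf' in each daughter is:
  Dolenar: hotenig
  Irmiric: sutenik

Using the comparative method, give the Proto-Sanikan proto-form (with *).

Position 4: Dolenar has e, Irmiric has e. Taking the neighbouring segments as reconstructed: Dolenar e can only go back to *a; Irmiric e could go back to *a or *e — the one source consistent with every daughter is *a.
Position 2: Dolenar has o, Irmiric has u. Dolenar preserves o here (none of its changes turn any other segment into o), so the proto-segment is *o.
This points to *sotanig. Verify forward in each daughter:
Dolenar: *sotanig
  sotanig → hotanig   [debuccalisation]
  hotanig (rule 2 does not apply)
  hotanig (rule 3 does not apply)
  hotanig → hotenig   [vowel merger]
  giving Dolenar hotenig.
Irmiric: start from *sotanig.
  rule 1 (vowel merger): sotanig → sotenig
  rule 2: no change — sotenig
  rule 3 (unconditioned shift): sotenig → sotenik
  rule 4 (vowel merger): sotenik → sutenik
  ⇒ Irmiric sutenik
No other proto-form is consistent with every reflex, so the reconstruction is *sotanig.

*sotanig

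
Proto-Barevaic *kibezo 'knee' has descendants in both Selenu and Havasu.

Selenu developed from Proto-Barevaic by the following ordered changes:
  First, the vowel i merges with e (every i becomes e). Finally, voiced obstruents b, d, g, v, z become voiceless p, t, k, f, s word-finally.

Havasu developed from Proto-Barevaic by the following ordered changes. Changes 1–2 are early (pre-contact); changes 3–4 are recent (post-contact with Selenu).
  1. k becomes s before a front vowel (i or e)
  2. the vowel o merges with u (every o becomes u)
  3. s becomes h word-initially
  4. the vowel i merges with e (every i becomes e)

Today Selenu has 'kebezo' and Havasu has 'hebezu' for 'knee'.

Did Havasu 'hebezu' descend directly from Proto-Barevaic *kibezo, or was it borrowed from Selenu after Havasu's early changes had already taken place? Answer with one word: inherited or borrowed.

If inherited, *kibezo would pass through all of Havasu's changes:
Havasu: start from *kibezo.
  rule 1 (palatalisation): kibezo → sibezo
  rule 2 (vowel merger): sibezo → sibezu
  rule 3 (debuccalisation): sibezu → hibezu
  rule 4 (vowel merger): hibezu → hebezu
  ⇒ Havasu hebezu
If borrowed from Selenu 'kebezo' after the early changes, it would undergo only the recent ones:
  rule 3 (debuccalisation): no change (kebezo)
  rule 4 (vowel merger): no change (kebezo)
  ⇒ as a loan: kebezo
Havasu 'hebezu' matches the inherited outcome exactly, so it is an inherited cognate, not a loan.

inherited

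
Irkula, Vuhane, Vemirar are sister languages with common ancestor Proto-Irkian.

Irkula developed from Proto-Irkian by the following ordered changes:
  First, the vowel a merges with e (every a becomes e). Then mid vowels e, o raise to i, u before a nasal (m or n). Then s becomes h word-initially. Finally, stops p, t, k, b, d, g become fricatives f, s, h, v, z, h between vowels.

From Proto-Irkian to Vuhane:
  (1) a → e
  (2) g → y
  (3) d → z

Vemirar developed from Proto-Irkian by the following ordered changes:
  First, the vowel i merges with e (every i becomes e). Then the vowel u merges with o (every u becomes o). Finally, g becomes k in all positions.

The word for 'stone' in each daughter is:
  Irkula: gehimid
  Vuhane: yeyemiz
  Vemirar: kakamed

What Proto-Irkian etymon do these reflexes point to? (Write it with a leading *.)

*gagamid

Position 1: Irkula has g, Vuhane has y, Vemirar has k. Irkula preserves g here (none of its changes turn any other segment into g), so the proto-segment is *g.
Position 2: Irkula has e, Vuhane has e, Vemirar has a. Vemirar preserves a here (none of its changes turn any other segment into a), so the proto-segment is *a.
Position 7: Irkula has d, Vuhane has z, Vemirar has d. Irkula preserves d here (none of its changes turn any other segment into d), so the proto-segment is *d.
Verify the candidate proto-form against each daughter:
Irkula: *gagamid
  gagamid → gegemid   [vowel merger]
  gegemid → gegimid   [pre-nasal raising]
  gegimid (rule 3 does not apply)
  gegimid → gehimid   [intervocalic lenition]
  giving Irkula gehimid.
Vuhane: *gagamid
  gagamid → gegemid   [vowel merger]
  gegemid → yeyemid   [unconditioned shift]
  yeyemid → yeyemiz   [unconditioned shift]
  giving Vuhane yeyemiz.
Vemirar: *gagamid
  gagamid → gagamed   [vowel merger]
  gagamed (rule 2 does not apply)
  gagamed → kakamed   [unconditioned shift]
  giving Vemirar kakamed.
Only *gagamid yields all of Irkula gehimid, Vuhane yeyemiz, Vemirar kakamed.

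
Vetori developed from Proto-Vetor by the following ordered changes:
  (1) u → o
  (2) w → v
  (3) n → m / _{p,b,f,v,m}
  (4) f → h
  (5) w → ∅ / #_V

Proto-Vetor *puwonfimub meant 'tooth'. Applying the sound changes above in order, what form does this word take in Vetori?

Vetori: start from *puwonfimub.
  rule 1 (vowel merger): puwonfimub → powonfimob
  rule 2 (unconditioned shift): powonfimob → povonfimob
  rule 3 (nasal place assimilation): povonfimob → povomfimob
  rule 4 (unconditioned shift): povomfimob → povomhimob
  rule 5: no change — povomhimob
  ⇒ Vetori povomhimob

povomhimob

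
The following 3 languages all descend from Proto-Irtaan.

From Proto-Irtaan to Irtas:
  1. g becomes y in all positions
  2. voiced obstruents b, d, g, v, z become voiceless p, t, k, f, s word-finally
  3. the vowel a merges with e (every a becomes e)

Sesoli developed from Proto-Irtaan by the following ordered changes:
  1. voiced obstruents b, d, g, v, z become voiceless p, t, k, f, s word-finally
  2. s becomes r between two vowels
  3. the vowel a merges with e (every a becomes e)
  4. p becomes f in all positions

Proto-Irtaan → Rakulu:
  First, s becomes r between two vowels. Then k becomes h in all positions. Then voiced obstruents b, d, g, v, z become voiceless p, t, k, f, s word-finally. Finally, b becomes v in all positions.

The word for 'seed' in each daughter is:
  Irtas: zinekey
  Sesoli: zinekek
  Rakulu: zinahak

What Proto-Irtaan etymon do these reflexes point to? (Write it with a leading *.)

*zinakag

Position 7: Irtas has y, Sesoli has k, Rakulu has k. In Rakulu, k can only continue *g, so the proto-segment is *g.
Position 6: Irtas has e, Sesoli has e, Rakulu has a. Rakulu preserves a here (none of its changes turn any other segment into a), so the proto-segment is *a.
Continuing position by position gives *zinakag; check it forward:
Irtas: *zinakag > zinakay > zinekey  (by unconditioned shift, vowel merger)
Sesoli: start from *zinakag.
  rule 1 (final devoicing): zinakag → zinakak
  rule 2: no change — zinakak
  rule 3 (vowel merger): zinakak → zinekek
  rule 4: no change — zinekek
  ⇒ Sesoli zinekek
Rakulu: *zinakag
  zinakag (rule 1 does not apply)
  zinakag → zinahag   [unconditioned shift]
  zinahag → zinahak   [final devoicing]
  zinahak (rule 4 does not apply)
  giving Rakulu zinahak.
Only *zinakag yields all of Irtas zinekey, Sesoli zinekek, Rakulu zinahak.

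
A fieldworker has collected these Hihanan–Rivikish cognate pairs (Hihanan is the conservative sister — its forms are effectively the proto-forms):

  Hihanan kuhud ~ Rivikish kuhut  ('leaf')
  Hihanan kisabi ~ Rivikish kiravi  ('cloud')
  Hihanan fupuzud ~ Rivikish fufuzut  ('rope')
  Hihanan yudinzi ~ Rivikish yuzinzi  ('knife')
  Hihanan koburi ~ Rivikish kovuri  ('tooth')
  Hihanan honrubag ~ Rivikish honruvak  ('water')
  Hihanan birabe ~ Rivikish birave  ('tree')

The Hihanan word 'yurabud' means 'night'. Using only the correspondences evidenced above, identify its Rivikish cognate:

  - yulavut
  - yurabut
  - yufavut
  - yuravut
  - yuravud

yuravut

koburi ~ kovuri — Hihanan b corresponds to Rivikish v between vowels (before a back vowel).
kuhud ~ kuhut, fupuzud ~ fufuzut — Hihanan d corresponds to Rivikish t word-finally.
Applying these to Hihanan 'yurabud':
  yurabud → yuravud   (b→v between vowels (before a back vowel))
  yuravud → yuravut   (d→t word-finally)
So the Rivikish cognate is 'yuravut'.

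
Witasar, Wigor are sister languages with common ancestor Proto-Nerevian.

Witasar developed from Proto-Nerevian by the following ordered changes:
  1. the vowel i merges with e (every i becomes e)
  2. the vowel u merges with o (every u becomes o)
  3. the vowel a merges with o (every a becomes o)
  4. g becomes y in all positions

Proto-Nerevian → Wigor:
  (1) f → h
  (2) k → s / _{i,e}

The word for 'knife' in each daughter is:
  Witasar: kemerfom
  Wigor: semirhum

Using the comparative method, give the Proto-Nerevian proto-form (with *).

Position 4: Witasar has e, Wigor has i. Wigor preserves i here (none of its changes turn any other segment into i), so the proto-segment is *i.
Position 1: Witasar has k, Wigor has s. Witasar preserves k here (none of its changes turn any other segment into k), so the proto-segment is *k.
Position 7: Witasar has o, Wigor has u. Wigor preserves u here (none of its changes turn any other segment into u), so the proto-segment is *u.
This points to *kemirfum. Verify forward in each daughter:
Witasar: *kemirfum > kemerfum > kemerfom  (by vowel merger, vowel merger)
Wigor: *kemirfum > kemirhum > semirhum  (by unconditioned shift, palatalisation)
Only *kemirfum yields all of Witasar kemerfom, Wigor semirhum.

*kemirfum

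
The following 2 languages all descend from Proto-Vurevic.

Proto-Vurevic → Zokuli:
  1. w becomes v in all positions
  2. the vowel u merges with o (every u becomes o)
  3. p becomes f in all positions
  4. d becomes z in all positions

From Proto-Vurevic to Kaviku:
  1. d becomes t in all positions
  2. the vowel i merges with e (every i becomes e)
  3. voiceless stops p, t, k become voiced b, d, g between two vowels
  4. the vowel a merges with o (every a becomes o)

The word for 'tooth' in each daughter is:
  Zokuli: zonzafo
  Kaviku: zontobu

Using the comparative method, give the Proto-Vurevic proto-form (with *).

*zondapu

Position 5: Zokuli has a, Kaviku has o. Zokuli preserves a here (none of its changes turn any other segment into a), so the proto-segment is *a.
Position 6: Zokuli has f, Kaviku has b. Taking the neighbouring segments as reconstructed: Zokuli f could go back to *p or *f; Kaviku b could go back to *p or *b — the one source consistent with every daughter is *p.
Continuing position by position gives *zondapu; check it forward:
Zokuli: *zondapu > zondapo > zondafo > zonzafo  (by vowel merger, unconditioned shift, unconditioned shift)
Kaviku: start from *zondapu.
  rule 1 (unconditioned shift): zondapu → zontapu
  rule 2: no change — zontapu
  rule 3 (intervocalic voicing): zontapu → zontabu
  rule 4 (vowel merger): zontabu → zontobu
  ⇒ Kaviku zontobu
*zondapu is the unique common source.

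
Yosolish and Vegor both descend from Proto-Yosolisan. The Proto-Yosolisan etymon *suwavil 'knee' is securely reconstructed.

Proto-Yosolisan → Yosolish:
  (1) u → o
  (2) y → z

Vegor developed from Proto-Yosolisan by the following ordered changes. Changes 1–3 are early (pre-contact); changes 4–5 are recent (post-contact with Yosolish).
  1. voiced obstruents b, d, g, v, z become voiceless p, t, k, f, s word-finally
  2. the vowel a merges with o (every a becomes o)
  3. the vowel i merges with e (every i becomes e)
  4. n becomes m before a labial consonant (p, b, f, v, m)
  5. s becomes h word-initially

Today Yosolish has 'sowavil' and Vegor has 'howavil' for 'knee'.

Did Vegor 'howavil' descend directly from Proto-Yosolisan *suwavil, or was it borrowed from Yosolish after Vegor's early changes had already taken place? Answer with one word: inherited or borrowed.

If inherited, *suwavil would pass through all of Vegor's changes:
Vegor: *suwavil > suwovil > suwovel > huwovel  (by vowel merger, vowel merger, debuccalisation)
If borrowed from Yosolish 'sowavil' after the early changes, it would undergo only the recent ones:
  rule 4 (nasal place assimilation): no change (sowavil)
  rule 5 (debuccalisation): sowavil → howavil
  ⇒ as a loan: howavil
Vegor 'howavil' matches the loan outcome 'howavil', not the inherited 'huwovel' — it skipped the early Vegor changes, so it was borrowed from Yosolish.

borrowed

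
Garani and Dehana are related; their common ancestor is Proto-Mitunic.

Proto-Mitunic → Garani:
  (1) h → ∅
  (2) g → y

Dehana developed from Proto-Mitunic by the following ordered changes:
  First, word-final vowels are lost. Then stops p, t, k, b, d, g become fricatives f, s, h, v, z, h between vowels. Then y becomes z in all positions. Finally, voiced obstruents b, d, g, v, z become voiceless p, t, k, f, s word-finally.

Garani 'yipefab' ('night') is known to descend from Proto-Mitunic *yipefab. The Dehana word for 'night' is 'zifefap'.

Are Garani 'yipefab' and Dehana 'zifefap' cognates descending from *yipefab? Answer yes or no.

yes

Derive the expected Dehana reflex of *yipefab:
Dehana: *yipefab > yifefab > zifefab > zifefap  (by intervocalic lenition, unconditioned shift, final devoicing)
Dehana 'zifefap' matches the regular reflex exactly, so the pair is cognate.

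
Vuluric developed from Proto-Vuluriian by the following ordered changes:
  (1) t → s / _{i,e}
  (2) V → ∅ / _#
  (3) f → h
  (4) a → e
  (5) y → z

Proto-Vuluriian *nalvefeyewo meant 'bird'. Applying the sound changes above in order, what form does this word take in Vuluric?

nelvehezew

Vuluric: start from *nalvefeyewo.
  rule 1: no change — nalvefeyewo
  rule 2 (apocope): nalvefeyewo → nalvefeyew
  rule 3 (unconditioned shift): nalvefeyew → nalveheyew
  rule 4 (vowel merger): nalveheyew → nelveheyew
  rule 5 (unconditioned shift): nelveheyew → nelvehezew
  ⇒ Vuluric nelvehezew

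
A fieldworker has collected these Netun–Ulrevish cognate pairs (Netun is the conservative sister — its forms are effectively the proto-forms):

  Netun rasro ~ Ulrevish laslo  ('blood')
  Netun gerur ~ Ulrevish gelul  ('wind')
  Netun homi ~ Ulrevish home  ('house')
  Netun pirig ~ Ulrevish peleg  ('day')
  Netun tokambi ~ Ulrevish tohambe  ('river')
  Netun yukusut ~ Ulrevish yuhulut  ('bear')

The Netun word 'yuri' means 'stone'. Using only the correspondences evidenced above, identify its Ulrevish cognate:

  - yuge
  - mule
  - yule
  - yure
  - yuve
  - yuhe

pirig ~ peleg — Netun r corresponds to Ulrevish l between vowels (before a front vowel).
homi ~ home, tokambi ~ tohambe — Netun i corresponds to Ulrevish e word-finally.
Applying these to Netun 'yuri':
  yuri → yuli   (r→l between vowels (before a front vowel))
  yuli → yule   (i→e word-finally)
So the Ulrevish cognate is 'yule'.

yule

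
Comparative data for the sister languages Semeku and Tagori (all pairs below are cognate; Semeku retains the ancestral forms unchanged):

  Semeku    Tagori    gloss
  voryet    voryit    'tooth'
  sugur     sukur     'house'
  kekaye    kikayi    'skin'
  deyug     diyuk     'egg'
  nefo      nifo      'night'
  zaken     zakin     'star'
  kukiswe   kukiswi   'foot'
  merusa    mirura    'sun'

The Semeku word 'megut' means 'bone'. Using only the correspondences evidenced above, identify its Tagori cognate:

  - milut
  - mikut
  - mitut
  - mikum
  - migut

voryet ~ voryit, kekaye ~ kikayi — Semeku e corresponds to Tagori i after a consonant, before a consonant other than r, m, n, p, b, f, v.
sugur ~ sukur — Semeku g corresponds to Tagori k between vowels (before a back vowel).
Applying these to Semeku 'megut':
  megut → migut   (e→i after a consonant, before a consonant other than r, m, n, p, b, f, v)
  migut → mikut   (g→k between vowels (before a back vowel))
So the Tagori cognate is 'mikut'.

mikut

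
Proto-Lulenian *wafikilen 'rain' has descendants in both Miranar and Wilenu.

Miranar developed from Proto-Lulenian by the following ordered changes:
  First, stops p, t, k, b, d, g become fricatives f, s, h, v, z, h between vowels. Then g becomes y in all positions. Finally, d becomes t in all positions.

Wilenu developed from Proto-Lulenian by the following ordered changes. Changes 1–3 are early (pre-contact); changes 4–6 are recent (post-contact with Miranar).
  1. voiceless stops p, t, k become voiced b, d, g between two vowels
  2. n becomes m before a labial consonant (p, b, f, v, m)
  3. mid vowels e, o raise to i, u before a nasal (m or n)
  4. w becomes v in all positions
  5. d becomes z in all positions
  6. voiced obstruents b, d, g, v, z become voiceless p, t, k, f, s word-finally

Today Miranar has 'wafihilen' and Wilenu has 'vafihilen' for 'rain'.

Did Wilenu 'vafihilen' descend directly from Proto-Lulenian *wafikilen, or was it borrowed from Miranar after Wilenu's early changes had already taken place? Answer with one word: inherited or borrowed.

borrowed

If inherited, *wafikilen would pass through all of Wilenu's changes:
Wilenu: start from *wafikilen.
  rule 1 (intervocalic voicing): wafikilen → wafigilen
  rule 2: no change — wafigilen
  rule 3 (pre-nasal raising): wafigilen → wafigilin
  rule 4 (unconditioned shift): wafigilin → vafigilin
  rule 5: no change — vafigilin
  rule 6: no change — vafigilin
  ⇒ Wilenu vafigilin
If borrowed from Miranar 'wafihilen' after the early changes, it would undergo only the recent ones:
  rule 4 (unconditioned shift): wafihilen → vafihilen
  rule 5 (unconditioned shift): no change (vafihilen)
  rule 6 (final devoicing): no change (vafihilen)
  ⇒ as a loan: vafihilen
Wilenu 'vafihilen' matches the loan outcome 'vafihilen', not the inherited 'vafigilin' — it skipped the early Wilenu changes, so it was borrowed from Miranar.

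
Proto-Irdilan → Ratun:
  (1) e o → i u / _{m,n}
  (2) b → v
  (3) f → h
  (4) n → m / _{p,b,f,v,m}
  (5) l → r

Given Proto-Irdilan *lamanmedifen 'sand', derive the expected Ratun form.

ramammedihin

Ratun: start from *lamanmedifen.
  rule 1 (pre-nasal raising): lamanmedifen → lamanmedifin
  rule 2: no change — lamanmedifin
  rule 3 (unconditioned shift): lamanmedifin → lamanmedihin
  rule 4 (nasal place assimilation): lamanmedihin → lamammedihin
  rule 5 (unconditioned shift): lamammedihin → ramammedihin
  ⇒ Ratun ramammedihin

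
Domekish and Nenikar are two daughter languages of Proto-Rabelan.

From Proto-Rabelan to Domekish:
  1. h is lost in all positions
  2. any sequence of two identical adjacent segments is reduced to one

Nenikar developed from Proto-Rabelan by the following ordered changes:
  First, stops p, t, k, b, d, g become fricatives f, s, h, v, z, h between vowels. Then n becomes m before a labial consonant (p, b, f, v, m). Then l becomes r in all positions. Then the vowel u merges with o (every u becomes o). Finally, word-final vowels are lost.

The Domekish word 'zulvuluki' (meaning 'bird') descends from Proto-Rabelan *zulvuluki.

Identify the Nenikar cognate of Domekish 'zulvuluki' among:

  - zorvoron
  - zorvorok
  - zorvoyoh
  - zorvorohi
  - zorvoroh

Nenikar: *zulvuluki
  zulvuluki → zulvuluhi   [intervocalic lenition]
  zulvuluhi (rule 2 does not apply)
  zulvuluhi → zurvuruhi   [unconditioned shift]
  zurvuruhi → zorvorohi   [vowel merger]
  zorvorohi → zorvoroh   [apocope]
  giving Nenikar zorvoroh.
Only 'zorvoroh' matches the regular Nenikar development of *zulvuluki.

zorvoroh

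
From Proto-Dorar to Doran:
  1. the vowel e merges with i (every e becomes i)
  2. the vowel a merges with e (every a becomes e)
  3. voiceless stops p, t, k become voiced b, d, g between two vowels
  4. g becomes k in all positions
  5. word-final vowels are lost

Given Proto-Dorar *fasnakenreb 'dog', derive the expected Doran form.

fesnekinrib

Doran: *fasnakenreb > fasnakinrib > fesnekinrib > fesneginrib > fesnekinrib  (by vowel merger, vowel merger, intervocalic voicing, unconditioned shift)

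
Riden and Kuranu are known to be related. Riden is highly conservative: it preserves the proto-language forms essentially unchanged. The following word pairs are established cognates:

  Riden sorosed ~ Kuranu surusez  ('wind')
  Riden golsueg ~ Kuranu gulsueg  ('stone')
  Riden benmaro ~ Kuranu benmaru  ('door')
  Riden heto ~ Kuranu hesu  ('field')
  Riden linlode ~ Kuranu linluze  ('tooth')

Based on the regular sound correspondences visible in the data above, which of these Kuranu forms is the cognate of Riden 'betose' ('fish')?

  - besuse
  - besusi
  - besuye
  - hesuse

heto ~ hesu — Riden t corresponds to Kuranu s between vowels (before a back vowel).
sorosed ~ surusez, golsueg ~ gulsueg — Riden o corresponds to Kuranu u after a consonant, before a consonant other than r, m, n, p, b, f, v.
Applying these to Riden 'betose':
  betose → besose   (t→s between vowels (before a back vowel))
  besose → besuse   (o→u after a consonant, before a consonant other than r, m, n, p, b, f, v)
So the Kuranu cognate is 'besuse'.

besuse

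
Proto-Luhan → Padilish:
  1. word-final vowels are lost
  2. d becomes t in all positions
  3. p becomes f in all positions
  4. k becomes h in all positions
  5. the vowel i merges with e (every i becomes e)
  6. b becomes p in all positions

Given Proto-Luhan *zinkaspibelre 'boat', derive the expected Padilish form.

Padilish: start from *zinkaspibelre.
  rule 1 (apocope): zinkaspibelre → zinkaspibelr
  rule 2: no change — zinkaspibelr
  rule 3 (unconditioned shift): zinkaspibelr → zinkasfibelr
  rule 4 (unconditioned shift): zinkasfibelr → zinhasfibelr
  rule 5 (vowel merger): zinhasfibelr → zenhasfebelr
  rule 6 (unconditioned shift): zenhasfebelr → zenhasfepelr
  ⇒ Padilish zenhasfepelr

zenhasfepelr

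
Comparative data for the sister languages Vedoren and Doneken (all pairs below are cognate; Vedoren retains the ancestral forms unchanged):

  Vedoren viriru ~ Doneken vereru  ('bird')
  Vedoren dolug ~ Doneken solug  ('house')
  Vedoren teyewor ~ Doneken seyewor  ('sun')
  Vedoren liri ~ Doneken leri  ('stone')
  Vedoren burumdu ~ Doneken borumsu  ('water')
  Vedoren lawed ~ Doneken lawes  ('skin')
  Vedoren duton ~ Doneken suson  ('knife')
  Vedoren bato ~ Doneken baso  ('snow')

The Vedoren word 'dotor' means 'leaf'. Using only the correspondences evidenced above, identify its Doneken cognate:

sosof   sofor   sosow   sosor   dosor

dolug ~ solug — Vedoren d corresponds to Doneken s word-initially before a back vowel.
duton ~ suson, bato ~ baso — Vedoren t corresponds to Doneken s between vowels (before a back vowel).
Applying these to Vedoren 'dotor':
  dotor → sotor   (d→s word-initially before a back vowel)
  sotor → sosor   (t→s between vowels (before a back vowel))
So the Doneken cognate is 'sosor'.

sosor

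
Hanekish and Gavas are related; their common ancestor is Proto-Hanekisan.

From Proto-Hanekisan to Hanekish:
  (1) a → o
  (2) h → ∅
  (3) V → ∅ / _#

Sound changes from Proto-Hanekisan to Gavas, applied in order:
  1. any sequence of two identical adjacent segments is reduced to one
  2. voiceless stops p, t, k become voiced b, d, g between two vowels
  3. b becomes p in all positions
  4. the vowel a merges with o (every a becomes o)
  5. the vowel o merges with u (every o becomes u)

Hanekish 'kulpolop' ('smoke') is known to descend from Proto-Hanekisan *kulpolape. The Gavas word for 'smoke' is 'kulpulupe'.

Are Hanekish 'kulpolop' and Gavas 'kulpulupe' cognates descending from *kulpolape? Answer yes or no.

yes

Derive the expected Gavas reflex of *kulpolape:
Gavas: *kulpolape > kulpolabe > kulpolape > kulpolope > kulpulupe  (by intervocalic voicing, unconditioned shift, vowel merger, vowel merger)
Gavas 'kulpulupe' matches the regular reflex exactly, so the pair is cognate.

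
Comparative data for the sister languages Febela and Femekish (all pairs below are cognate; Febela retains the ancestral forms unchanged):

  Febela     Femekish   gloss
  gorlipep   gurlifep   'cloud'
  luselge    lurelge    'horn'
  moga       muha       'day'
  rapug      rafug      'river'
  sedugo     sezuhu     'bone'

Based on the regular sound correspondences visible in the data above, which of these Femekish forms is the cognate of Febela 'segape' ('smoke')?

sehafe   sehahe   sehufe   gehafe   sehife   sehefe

sehafe

moga ~ muha — Febela g corresponds to Femekish h between vowels (before a back vowel).
gorlipep ~ gurlifep — Febela p corresponds to Femekish f between vowels (before a front vowel).
Applying these to Febela 'segape':
  segape → sehape   (g→h between vowels (before a back vowel))
  sehape → sehafe   (p→f between vowels (before a front vowel))
So the Femekish cognate is 'sehafe'.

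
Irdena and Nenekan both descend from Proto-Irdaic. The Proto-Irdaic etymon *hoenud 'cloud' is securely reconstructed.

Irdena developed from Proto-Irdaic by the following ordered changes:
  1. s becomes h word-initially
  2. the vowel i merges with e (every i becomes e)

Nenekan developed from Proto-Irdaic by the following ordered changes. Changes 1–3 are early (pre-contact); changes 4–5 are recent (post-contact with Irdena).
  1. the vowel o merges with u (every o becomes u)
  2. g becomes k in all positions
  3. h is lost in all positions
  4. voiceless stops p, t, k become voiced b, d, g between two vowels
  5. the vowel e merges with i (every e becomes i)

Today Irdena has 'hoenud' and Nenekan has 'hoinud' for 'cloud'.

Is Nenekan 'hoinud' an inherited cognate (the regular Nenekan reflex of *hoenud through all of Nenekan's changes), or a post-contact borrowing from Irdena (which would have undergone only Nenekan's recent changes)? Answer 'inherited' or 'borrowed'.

If inherited, *hoenud would pass through all of Nenekan's changes:
Nenekan: *hoenud
  hoenud → huenud   [vowel merger]
  huenud (rule 2 does not apply)
  huenud → uenud   [h-loss]
  uenud (rule 4 does not apply)
  uenud → uinud   [vowel merger]
  giving Nenekan uinud.
If borrowed from Irdena 'hoenud' after the early changes, it would undergo only the recent ones:
  rule 4 (intervocalic voicing): no change (hoenud)
  rule 5 (vowel merger): hoenud → hoinud
  ⇒ as a loan: hoinud
Nenekan 'hoinud' matches the loan outcome 'hoinud', not the inherited 'uinud' — it skipped the early Nenekan changes, so it was borrowed from Irdena.

borrowed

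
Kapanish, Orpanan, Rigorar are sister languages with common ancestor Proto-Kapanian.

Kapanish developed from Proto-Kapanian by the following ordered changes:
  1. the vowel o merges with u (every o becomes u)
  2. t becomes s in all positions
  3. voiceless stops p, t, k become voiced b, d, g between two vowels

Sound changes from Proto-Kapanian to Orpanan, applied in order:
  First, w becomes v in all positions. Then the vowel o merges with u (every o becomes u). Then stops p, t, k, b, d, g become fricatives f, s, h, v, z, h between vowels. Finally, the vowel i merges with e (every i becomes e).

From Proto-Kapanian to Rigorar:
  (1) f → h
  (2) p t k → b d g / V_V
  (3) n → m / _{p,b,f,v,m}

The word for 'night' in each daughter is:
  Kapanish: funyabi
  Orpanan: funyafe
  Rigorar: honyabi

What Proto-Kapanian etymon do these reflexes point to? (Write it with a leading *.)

Position 1: Kapanish has f, Orpanan has f, Rigorar has h. Kapanish preserves f here (none of its changes turn any other segment into f), so the proto-segment is *f.
Position 2: Kapanish has u, Orpanan has u, Rigorar has o. Rigorar preserves o here (none of its changes turn any other segment into o), so the proto-segment is *o.
Verify the candidate proto-form against each daughter:
Kapanish: *fonyapi
  fonyapi → funyapi   [vowel merger]
  funyapi (rule 2 does not apply)
  funyapi → funyabi   [intervocalic voicing]
  giving Kapanish funyabi.
Orpanan: *fonyapi
  fonyapi (rule 1 does not apply)
  fonyapi → funyapi   [vowel merger]
  funyapi → funyafi   [intervocalic lenition]
  funyafi → funyafe   [vowel merger]
  giving Orpanan funyafe.
Rigorar: *fonyapi > honyapi > honyabi  (by unconditioned shift, intervocalic voicing)
No other proto-form is consistent with every reflex, so the reconstruction is *fonyapi.

*fonyapi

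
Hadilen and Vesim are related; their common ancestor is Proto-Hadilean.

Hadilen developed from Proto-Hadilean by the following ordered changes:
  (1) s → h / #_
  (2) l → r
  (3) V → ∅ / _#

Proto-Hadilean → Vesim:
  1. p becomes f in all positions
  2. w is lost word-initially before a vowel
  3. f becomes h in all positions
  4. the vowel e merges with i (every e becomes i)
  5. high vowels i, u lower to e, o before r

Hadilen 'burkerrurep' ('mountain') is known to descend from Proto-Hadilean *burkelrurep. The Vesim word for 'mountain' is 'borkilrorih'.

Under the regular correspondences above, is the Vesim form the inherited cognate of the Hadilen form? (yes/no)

Derive the expected Vesim reflex of *burkelrurep:
Vesim: *burkelrurep > burkelruref > burkelrureh > burkilrurih > borkilrorih  (by unconditioned shift, unconditioned shift, vowel merger, pre-rhotic lowering)
Vesim 'borkilrorih' matches the regular reflex exactly, so the pair is cognate.

yes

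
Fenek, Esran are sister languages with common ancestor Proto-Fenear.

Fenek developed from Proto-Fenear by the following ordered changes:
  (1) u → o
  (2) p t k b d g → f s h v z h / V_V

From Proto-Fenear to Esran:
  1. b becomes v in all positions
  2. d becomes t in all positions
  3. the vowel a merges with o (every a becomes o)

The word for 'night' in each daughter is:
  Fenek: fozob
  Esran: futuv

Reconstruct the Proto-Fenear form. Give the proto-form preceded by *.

Position 3: Fenek has z, Esran has t. Taking the neighbouring segments as reconstructed: Fenek z could go back to *d or *z; Esran t could go back to *t or *d — the one source consistent with every daughter is *d.
Position 2: Fenek has o, Esran has u. Esran preserves u here (none of its changes turn any other segment into u), so the proto-segment is *u.
Position 4: Fenek has o, Esran has u. Esran preserves u here (none of its changes turn any other segment into u), so the proto-segment is *u.
This points to *fudub. Verify forward in each daughter:
Fenek: *fudub
  fudub → fodob   [vowel merger]
  fodob → fozob   [intervocalic lenition]
  giving Fenek fozob.
Esran: *fudub
  fudub → fuduv   [unconditioned shift]
  fuduv → futuv   [unconditioned shift]
  futuv (rule 3 does not apply)
  giving Esran futuv.
*fudub is the unique common source.

*fudub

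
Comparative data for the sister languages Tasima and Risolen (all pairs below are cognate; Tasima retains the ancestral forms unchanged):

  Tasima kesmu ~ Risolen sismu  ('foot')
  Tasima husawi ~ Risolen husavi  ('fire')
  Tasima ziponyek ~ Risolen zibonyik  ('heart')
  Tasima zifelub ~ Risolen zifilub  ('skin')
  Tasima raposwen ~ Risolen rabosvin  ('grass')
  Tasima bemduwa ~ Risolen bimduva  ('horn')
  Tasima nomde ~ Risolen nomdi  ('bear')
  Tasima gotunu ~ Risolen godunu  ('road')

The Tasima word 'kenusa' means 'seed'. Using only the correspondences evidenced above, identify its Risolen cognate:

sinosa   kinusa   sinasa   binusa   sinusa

kesmu ~ sismu — Tasima k corresponds to Risolen s word-initially before a front vowel.
raposwen ~ rabosvin — Tasima e corresponds to Risolen i after a consonant, before a nasal.
Applying these to Tasima 'kenusa':
  kenusa → senusa   (k→s word-initially before a front vowel)
  senusa → sinusa   (e→i after a consonant, before a nasal)
So the Risolen cognate is 'sinusa'.

sinusa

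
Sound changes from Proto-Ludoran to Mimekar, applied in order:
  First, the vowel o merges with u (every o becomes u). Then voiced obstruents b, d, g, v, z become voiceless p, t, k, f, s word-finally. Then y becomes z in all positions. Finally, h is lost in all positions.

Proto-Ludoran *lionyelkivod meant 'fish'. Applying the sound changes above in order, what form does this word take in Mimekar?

Mimekar: *lionyelkivod > liunyelkivud > liunyelkivut > liunzelkivut  (by vowel merger, final devoicing, unconditioned shift)

liunzelkivut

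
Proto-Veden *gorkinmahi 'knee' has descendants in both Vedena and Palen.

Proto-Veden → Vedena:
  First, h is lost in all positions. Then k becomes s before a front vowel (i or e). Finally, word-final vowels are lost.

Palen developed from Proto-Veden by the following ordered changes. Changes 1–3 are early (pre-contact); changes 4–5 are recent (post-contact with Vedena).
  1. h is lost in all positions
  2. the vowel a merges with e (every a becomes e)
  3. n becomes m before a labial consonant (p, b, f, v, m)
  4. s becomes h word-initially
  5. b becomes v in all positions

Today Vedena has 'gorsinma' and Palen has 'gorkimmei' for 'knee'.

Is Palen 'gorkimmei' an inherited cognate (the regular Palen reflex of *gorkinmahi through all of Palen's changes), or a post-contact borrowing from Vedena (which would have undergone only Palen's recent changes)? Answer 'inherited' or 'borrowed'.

inherited

If inherited, *gorkinmahi would pass through all of Palen's changes:
Palen: start from *gorkinmahi.
  rule 1 (h-loss): gorkinmahi → gorkinmai
  rule 2 (vowel merger): gorkinmai → gorkinmei
  rule 3 (nasal place assimilation): gorkinmei → gorkimmei
  rule 4: no change — gorkimmei
  rule 5: no change — gorkimmei
  ⇒ Palen gorkimmei
If borrowed from Vedena 'gorsinma' after the early changes, it would undergo only the recent ones:
  rule 4 (debuccalisation): no change (gorsinma)
  rule 5 (unconditioned shift): no change (gorsinma)
  ⇒ as a loan: gorsinma
Palen 'gorkimmei' matches the inherited outcome exactly, so it is an inherited cognate, not a loan.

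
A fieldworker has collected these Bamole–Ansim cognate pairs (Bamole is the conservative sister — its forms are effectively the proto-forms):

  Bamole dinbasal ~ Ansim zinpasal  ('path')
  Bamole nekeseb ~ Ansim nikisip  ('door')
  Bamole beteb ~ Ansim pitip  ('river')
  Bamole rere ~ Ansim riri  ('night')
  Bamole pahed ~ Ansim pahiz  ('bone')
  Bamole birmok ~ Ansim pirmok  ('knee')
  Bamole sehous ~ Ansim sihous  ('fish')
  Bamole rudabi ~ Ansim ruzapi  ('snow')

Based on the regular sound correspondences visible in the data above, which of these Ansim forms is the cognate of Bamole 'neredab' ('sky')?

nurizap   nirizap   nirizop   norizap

nirizap

rere ~ riri — Bamole e corresponds to Ansim i after a consonant, before r.
nekeseb ~ nikisip, beteb ~ pitip — Bamole e corresponds to Ansim i after a consonant, before a consonant other than r, m, n, p, b, f, v.
rudabi ~ ruzapi — Bamole d corresponds to Ansim z between vowels (before a back vowel).
nekeseb ~ nikisip, beteb ~ pitip — Bamole b corresponds to Ansim p word-finally.
Applying these to Bamole 'neredab':
  neredab → niredab   (e→i after a consonant, before r)
  niredab → niridab   (e→i after a consonant, before a consonant other than r, m, n, p, b, f, v)
  niridab → nirizab   (d→z between vowels (before a back vowel))
  nirizab → nirizap   (b→p word-finally)
So the Ansim cognate is 'nirizap'.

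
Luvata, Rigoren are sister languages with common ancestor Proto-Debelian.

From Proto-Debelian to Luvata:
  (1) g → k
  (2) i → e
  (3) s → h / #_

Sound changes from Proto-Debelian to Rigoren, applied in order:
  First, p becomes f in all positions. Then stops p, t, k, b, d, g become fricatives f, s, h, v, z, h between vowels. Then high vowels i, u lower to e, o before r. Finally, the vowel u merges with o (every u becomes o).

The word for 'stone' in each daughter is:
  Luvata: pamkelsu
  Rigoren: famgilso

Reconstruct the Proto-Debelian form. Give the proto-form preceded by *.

*pamgilsu

Position 1: Luvata has p, Rigoren has f. Luvata preserves p here (none of its changes turn any other segment into p), so the proto-segment is *p.
Position 8: Luvata has u, Rigoren has o. Luvata preserves u here (none of its changes turn any other segment into u), so the proto-segment is *u.
Verify the candidate proto-form against each daughter:
Luvata: *pamgilsu
  pamgilsu → pamkilsu   [unconditioned shift]
  pamkilsu → pamkelsu   [vowel merger]
  pamkelsu (rule 3 does not apply)
  giving Luvata pamkelsu.
Rigoren: start from *pamgilsu.
  rule 1 (unconditioned shift): pamgilsu → famgilsu
  rule 2: no change — famgilsu
  rule 3: no change — famgilsu
  rule 4 (vowel merger): famgilsu → famgilso
  ⇒ Rigoren famgilso
No other proto-form is consistent with every reflex, so the reconstruction is *pamgilsu.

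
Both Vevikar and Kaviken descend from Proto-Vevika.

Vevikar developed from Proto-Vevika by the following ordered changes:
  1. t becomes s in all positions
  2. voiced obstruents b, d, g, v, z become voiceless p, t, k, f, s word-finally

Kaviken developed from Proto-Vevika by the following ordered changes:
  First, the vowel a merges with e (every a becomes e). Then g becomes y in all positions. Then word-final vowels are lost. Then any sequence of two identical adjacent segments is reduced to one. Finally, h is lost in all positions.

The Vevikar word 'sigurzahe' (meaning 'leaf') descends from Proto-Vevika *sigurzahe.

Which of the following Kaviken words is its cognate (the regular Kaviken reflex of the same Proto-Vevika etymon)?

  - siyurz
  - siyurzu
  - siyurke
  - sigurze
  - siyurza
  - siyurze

siyurze

Kaviken: start from *sigurzahe.
  rule 1 (vowel merger): sigurzahe → sigurzehe
  rule 2 (unconditioned shift): sigurzehe → siyurzehe
  rule 3 (apocope): siyurzehe → siyurzeh
  rule 4: no change — siyurzeh
  rule 5 (h-loss): siyurzeh → siyurze
  ⇒ Kaviken siyurze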